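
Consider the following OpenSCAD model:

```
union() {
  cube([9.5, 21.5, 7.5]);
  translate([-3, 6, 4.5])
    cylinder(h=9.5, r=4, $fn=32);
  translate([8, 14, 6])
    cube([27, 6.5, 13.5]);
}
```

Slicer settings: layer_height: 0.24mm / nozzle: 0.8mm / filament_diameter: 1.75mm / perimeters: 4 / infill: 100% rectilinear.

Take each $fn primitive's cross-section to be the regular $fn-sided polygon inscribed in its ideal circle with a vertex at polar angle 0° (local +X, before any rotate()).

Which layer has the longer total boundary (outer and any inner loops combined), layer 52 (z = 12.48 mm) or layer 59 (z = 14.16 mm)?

Layer 52 (z = 12.48): the cube is absent (z outside [0, 7.5]); the r=4 cylinder at (-3, 6) contributes a regular 32-gon of circumradius 4 (perimeter = 2·32·4.000·sin(180°/32) = 25.09 mm); the cube at (8, 14) is present — its section is the full 27×6.5 rectangle (perimeter 67.00 mm); Taking the union: the 2 present regions are separate (no shared area or edge), so areas and boundary lengths simply add and each stays a separate island — boundary = 92.09 mm. So its perimeter = 92.09 mm. Layer 59 (z = 14.16): the cube is absent (z outside [0, 7.5]); the cylinder at (-3, 6) does not reach this height (z outside [4.5, 14]); the 27×6.5 cube at (8, 14) contributes its full rectangle (perimeter 67.00 mm); Taking the union: only the 27×6.5 cube at (8, 14) is present, so the union is just that shape — boundary = 67.00 mm. So its perimeter = 67.00 mm. Layer 52 is larger (92.09 vs 67.00 mm).

layer 52 (z = 12.48 mm)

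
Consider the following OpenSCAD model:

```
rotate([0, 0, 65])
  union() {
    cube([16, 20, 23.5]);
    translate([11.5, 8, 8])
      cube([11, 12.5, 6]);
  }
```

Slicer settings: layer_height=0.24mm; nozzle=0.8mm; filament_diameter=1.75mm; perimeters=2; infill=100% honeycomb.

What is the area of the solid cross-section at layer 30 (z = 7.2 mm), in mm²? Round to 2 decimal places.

At z = 7.2 mm: the cube is present — its section is the full 16×20 rectangle (area 320.00 mm²); the cube at (11.5, 8) is absent (z outside [8, 14]); Merging all regions: only the 16×20 cube is present, so the union is just that shape — area = 320.00 mm²; (rotated 65° about Z; rotation is an isometry so areas/perimeters/island counts are preserved). Overall, the cross-section is a single solid region. Net area = 320.00 mm².

320.00 mm²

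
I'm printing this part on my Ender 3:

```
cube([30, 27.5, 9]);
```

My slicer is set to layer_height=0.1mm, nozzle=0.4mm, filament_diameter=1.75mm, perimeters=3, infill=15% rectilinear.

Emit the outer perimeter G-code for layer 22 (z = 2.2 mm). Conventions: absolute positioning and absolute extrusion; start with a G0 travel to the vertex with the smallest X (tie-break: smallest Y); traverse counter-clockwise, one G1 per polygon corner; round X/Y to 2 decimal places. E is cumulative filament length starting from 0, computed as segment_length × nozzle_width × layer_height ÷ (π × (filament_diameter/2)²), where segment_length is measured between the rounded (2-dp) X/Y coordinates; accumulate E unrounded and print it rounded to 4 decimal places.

At z = 2.2 mm: the cube (footprint 30×27.5) is included at this height. The outline is a single polygon with 4 vertices. Extrusion per mm of travel: 0.4 × 0.1 / (π × 0.875²) = 0.016630. Accumulating E over each segment gives final E = 1.9125.

G0 X0.00 Y0.00 Z2.20
G1 X30.00 Y0.00 E0.4989
G1 X30.00 Y27.50 E0.9562
G1 X0.00 Y27.50 E1.4551
G1 X0.00 Y0.00 E1.9125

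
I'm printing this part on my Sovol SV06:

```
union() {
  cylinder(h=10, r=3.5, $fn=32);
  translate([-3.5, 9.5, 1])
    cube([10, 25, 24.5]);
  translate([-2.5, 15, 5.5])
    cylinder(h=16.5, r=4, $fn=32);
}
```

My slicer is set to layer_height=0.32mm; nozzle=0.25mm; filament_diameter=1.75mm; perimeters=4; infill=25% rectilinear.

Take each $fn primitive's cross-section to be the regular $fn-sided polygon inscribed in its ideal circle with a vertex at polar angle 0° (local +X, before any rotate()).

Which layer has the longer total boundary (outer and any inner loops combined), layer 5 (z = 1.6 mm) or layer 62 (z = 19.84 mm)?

layer 5 (z = 1.6 mm)

Layer 5 (z = 1.6): the r=3.5 cylinder contributes a regular 32-gon of circumradius 3.5 (perimeter = 2·32·3.500·sin(180°/32) = 21.96 mm); the 10×25 cube at (-3.5, 9.5) contributes its full rectangle (perimeter 70.00 mm); the cylinder at (-2.5, 15) does not reach this height (z outside [5.5, 22]); Taking the union: the 2 present regions are separate (no shared area or edge), so areas and boundary lengths simply add and each stays a separate island — boundary = 91.96 mm. So its perimeter = 91.96 mm. Layer 62 (z = 19.84): the cylinder does not reach this height (z outside [0, 10]); the 10×25 cube at (-3.5, 9.5) contributes its full rectangle (perimeter 70.00 mm); the r=4 cylinder at (-2.5, 15) gives a regular 32-gon of circumradius 4 (constant along its height) (perimeter = 2·32·4.000·sin(180°/32) = 25.09 mm); Combining (union): the regions partially overlap (shared area 32.86 mm²), so the edge portions inside another operand are dropped and the merged outline is re-measured after clipping — boundary = 72.81 mm. So its perimeter = 72.81 mm. Layer 5 is larger (91.96 vs 72.81 mm).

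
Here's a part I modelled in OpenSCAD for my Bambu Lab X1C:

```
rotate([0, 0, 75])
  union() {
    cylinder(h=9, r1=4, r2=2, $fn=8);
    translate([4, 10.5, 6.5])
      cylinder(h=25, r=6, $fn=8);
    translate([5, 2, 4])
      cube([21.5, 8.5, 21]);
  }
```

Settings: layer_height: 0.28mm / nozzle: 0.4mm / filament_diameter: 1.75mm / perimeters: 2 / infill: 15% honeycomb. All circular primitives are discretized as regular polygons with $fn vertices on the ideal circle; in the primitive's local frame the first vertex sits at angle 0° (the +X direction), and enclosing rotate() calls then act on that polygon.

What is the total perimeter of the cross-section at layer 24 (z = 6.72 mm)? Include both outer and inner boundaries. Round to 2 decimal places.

93.40 mm

At z = 6.72 mm: the cone (r1=4→r2=2) has section circumradius 2.507 here — a regular 8-gon (perimeter = 2·8·2.507·sin(180°/8) = 15.35 mm); the r=6 cylinder at (4, 10.5) gives a regular 8-gon of circumradius 6 (constant along its height) (perimeter = 2·8·6.000·sin(180°/8) = 36.74 mm); the 21.5×8.5 cube at (5, 2) contributes its full rectangle (perimeter 60.00 mm); Combining (union): the regions partially overlap (shared area 19.66 mm²), so the edge portions inside another operand are dropped and the merged outline is re-measured after clipping — boundary = 93.40 mm; (rotated 75° about Z; rotation is an isometry so areas/perimeters/island counts are preserved). Overall, the cross-section has 2 separate islands. Total boundary length (outer) = 93.40 mm.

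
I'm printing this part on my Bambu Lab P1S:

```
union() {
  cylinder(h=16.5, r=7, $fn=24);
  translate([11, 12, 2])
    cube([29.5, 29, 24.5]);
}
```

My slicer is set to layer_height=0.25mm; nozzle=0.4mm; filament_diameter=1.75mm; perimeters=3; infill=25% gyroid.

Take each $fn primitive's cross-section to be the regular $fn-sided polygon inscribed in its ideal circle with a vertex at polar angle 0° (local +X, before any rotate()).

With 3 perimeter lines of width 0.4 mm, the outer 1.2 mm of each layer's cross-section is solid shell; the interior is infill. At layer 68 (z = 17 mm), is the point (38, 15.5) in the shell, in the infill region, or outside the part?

At z = 17 mm: the cylinder is not intersected at this z (z outside [0, 16.5]); the cube at (11, 12) is present — its section is the full 29.5×29 rectangle; Taking the union: only the 29.5×29 cube at (11, 12) is present, so the union is just that shape — 1 connected region. Overall, the cross-section is a single solid region. The nearest boundary edge runs (40.50, 12.00)→(40.50, 41.00); distance from the point to it = 2.50 mm. The point is inside the cross-section and 2.50 mm from the nearest boundary — more than the 1.2 mm shell width (3 × 0.4), so it's in the infill interior.

infill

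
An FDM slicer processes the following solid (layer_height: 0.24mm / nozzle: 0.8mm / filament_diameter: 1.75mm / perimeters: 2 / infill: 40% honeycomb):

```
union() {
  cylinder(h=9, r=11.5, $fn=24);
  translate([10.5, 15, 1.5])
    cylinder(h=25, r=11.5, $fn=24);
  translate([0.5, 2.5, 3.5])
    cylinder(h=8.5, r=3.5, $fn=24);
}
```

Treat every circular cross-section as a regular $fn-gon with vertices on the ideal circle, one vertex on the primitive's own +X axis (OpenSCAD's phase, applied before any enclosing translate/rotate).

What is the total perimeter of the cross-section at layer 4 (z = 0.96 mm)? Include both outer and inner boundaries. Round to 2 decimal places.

72.05 mm

At z = 0.96 mm: the r=11.5 cylinder contributes a regular 24-gon of circumradius 11.5 (perimeter = 2·24·11.500·sin(180°/24) = 72.05 mm); the cylinder at (10.5, 15) is not intersected at this z (z outside [1.5, 26.5]); the cylinder at (0.5, 2.5) does not reach this height (z outside [3.5, 12]); Combining (union): only the r=11.5 cylinder is present, so the union is just that shape — boundary = 72.05 mm. Overall, the cross-section is a single solid region. Total boundary length (outer) = 72.05 mm.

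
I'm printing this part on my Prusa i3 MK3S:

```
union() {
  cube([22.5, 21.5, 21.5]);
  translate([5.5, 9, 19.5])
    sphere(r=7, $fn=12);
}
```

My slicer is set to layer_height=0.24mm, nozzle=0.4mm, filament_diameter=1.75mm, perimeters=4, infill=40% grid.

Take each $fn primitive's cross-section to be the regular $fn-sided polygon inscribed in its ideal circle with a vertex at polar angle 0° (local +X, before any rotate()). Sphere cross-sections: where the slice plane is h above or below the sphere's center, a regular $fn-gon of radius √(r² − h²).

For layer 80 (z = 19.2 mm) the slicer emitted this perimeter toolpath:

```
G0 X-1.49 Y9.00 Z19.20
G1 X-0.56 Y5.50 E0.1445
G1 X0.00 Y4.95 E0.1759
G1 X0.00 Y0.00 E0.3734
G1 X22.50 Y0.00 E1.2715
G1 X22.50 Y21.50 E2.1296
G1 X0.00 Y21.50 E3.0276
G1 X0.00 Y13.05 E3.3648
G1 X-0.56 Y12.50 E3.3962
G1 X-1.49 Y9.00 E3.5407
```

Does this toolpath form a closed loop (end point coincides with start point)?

Start point (G0): (-1.49, 9.00). End point (last G1): the path returns to the start — closed.

yes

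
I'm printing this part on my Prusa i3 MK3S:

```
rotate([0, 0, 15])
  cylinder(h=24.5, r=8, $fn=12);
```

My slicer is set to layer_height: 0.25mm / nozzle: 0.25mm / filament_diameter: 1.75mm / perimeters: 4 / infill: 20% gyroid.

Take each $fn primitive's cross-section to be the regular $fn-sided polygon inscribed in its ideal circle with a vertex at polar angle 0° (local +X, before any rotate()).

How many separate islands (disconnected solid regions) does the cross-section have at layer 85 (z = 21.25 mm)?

1

At z = 21.25 mm: the r=8 cylinder contributes a regular 12-gon of circumradius 8; (whole slice rotated 15° about Z — lengths, areas and connectivity unchanged). Overall, the cross-section is a single solid region. Island count = 1.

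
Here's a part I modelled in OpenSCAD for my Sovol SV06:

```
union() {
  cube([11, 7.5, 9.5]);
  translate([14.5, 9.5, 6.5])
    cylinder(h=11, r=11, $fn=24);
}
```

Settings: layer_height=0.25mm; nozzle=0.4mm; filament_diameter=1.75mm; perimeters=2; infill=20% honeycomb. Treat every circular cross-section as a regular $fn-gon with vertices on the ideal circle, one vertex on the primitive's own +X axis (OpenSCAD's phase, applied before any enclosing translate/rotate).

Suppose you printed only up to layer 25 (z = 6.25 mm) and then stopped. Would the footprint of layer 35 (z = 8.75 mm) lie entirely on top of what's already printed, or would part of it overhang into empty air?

part overhangs

Compare the two slices. At z = 6.25: the cube is present — its section is the full 11×7.5 rectangle (area 82.50 mm²); the cylinder at (14.5, 9.5) does not reach this height (z outside [6.5, 17.5]); Merging all regions: only the 11×7.5 cube is present, so the union is just that shape — area = 82.50 mm². At z = 8.75: the cube is present — its section is the full 11×7.5 rectangle (area 82.50 mm²); the r=11 cylinder at (14.5, 9.5) contributes a regular 24-gon of circumradius 11 (area = (24/2)·11.000²·sin(360°/24) = 375.81 mm²); Combining (union): the regions partially overlap — summed areas 458.31 mm² minus the doubly-counted overlap 40.70 mm² gives 417.61 mm² — area = 417.61 mm². Checking containment: at z = 8.75 the cross-section extends beyond the z = 6.25 cross-section by about 335.11 mm².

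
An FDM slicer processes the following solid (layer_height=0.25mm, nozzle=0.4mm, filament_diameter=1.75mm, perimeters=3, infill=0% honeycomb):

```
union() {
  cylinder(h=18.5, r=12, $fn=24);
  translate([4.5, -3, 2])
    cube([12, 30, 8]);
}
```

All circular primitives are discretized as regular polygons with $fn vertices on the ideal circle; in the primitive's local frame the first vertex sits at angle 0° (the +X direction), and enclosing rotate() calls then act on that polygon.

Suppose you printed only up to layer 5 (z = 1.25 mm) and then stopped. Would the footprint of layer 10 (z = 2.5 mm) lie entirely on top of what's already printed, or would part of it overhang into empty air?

Compare the two slices. At z = 1.25: the r=12 cylinder gives a regular 24-gon of circumradius 12 (constant along its height) (area = (24/2)·12.000²·sin(360°/24) = 447.24 mm²); the cube at (4.5, -3) is not intersected at this z (z outside [2, 10]); Merging all regions: only the r=12 cylinder is present, so the union is just that shape — area = 447.24 mm². At z = 2.5: the r=12 cylinder gives a regular 24-gon of circumradius 12 (constant along its height) (area = (24/2)·12.000²·sin(360°/24) = 447.24 mm²); the 12×30 cube at (4.5, -3) contributes its full rectangle (area 360.00 mm²); Combining (union): the regions partially overlap — summed areas 807.24 mm² minus the doubly-counted overlap 81.32 mm² gives 725.91 mm² — area = 725.91 mm². Checking containment: at z = 2.5 the cross-section extends beyond the z = 1.25 cross-section by about 278.68 mm².

part overhangs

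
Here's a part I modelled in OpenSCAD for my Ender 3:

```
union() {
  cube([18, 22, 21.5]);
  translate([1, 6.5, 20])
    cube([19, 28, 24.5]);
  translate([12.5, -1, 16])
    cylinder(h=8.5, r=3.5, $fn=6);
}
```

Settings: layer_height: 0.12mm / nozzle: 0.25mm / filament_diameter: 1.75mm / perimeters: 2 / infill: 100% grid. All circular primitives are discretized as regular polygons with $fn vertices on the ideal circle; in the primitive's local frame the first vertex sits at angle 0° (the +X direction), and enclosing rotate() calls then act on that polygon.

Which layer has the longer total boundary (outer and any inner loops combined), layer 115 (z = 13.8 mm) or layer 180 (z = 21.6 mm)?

Layer 115 (z = 13.8): the cube (footprint 18×22) is included at this height (perimeter 80.00 mm); the cube at (1, 6.5) does not reach this height (z outside [20, 44.5]); the cylinder at (12.5, -1) is absent (z outside [16, 24.5]); Merging all regions: only the 18×22 cube is present, so the union is just that shape — boundary = 80.00 mm. So its perimeter = 80.00 mm. Layer 180 (z = 21.6): the cube is absent (z outside [0, 21.5]); the cube at (1, 6.5) (footprint 19×28) is included at this height (perimeter 94.00 mm); the cylinder at (12.5, -1): section is a regular 6-gon, circumradius r=3.5 (perimeter = 2·6·3.500·sin(180°/6) = 21.00 mm); Merging all regions: the 2 present regions are separate (no shared area or edge), so areas and boundary lengths simply add and each stays a separate island — boundary = 115.00 mm. So its perimeter = 115.00 mm. Layer 180 is larger (115.00 vs 80.00 mm).

layer 180 (z = 21.6 mm)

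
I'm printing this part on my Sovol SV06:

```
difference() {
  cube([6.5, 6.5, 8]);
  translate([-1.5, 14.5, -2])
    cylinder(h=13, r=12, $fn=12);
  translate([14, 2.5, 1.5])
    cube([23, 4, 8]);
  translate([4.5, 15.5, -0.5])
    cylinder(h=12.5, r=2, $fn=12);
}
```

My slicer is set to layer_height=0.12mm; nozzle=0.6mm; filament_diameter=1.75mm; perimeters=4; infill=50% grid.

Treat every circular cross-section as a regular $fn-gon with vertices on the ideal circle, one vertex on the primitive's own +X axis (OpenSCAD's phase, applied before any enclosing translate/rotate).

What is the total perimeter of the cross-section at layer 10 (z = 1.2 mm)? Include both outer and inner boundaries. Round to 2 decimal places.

At z = 1.2 mm: the cube (footprint 6.5×6.5) is included at this height (perimeter 26.00 mm); the cylinder at (-1.5, 14.5): section is a regular 12-gon, circumradius r=12 (perimeter = 2·12·12.000·sin(180°/12) = 74.54 mm); the cube at (14, 2.5) does not reach this height (z outside [1.5, 9.5]); the r=2 cylinder at (4.5, 15.5) gives a regular 12-gon of circumradius 2 (constant along its height) (perimeter = 2·12·2.000·sin(180°/12) = 12.42 mm); Taking the first minus the rest: starting from the 6.5×6.5 cube, the r=12 cylinder at (-1.5, 14.5) partially overlaps it — only the 16.26 mm² overlap (of its 432.00 mm²) is removed, clipping the outline; the r=2 cylinder at (4.5, 15.5) misses the remaining region (no effect) — boundary = 23.00 mm. Overall, the cross-section is a single solid region. Total boundary length (outer) = 23.00 mm.

23.00 mm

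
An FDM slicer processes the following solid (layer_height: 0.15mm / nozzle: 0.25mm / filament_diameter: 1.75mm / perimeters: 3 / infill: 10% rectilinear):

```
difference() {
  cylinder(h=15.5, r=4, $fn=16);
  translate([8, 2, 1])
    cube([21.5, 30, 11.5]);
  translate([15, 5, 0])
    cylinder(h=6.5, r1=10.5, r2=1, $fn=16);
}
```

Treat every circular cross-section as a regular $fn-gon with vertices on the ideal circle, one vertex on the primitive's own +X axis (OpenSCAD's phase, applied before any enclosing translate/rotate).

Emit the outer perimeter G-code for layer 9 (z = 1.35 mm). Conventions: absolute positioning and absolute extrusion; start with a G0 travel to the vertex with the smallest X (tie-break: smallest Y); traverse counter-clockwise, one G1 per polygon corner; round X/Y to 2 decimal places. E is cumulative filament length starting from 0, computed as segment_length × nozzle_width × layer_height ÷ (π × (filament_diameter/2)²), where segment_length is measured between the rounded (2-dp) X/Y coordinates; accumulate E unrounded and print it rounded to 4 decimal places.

At z = 1.35 mm: the cylinder: section is a regular 16-gon, circumradius r=4; the cube at (8, 2) is present — its section is the full 21.5×30 rectangle; the cone at (15, 5): at t=0.208 of its height the radius interpolates to r₁+(r₂−r₁)t = 8.527, giving a regular 16-gon of that circumradius; Taking the first minus the rest: starting from the r=4 cylinder, the 21.5×30 cube at (8, 2) misses the remaining region (no effect); the cone at (15, 5) misses the remaining region (no effect) — 1 connected region. The outline is a single polygon with 16 vertices. Extrusion per mm of travel: 0.25 × 0.15 / (π × 0.875²) = 0.015591. Accumulating E over each segment gives final E = 0.3896.

G0 X-4.00 Y0.00 Z1.35
G1 X-3.70 Y-1.53 E0.0243
G1 X-2.83 Y-2.83 E0.0487
G1 X-1.53 Y-3.70 E0.0731
G1 X0.00 Y-4.00 E0.0974
G1 X1.53 Y-3.70 E0.1217
G1 X2.83 Y-2.83 E0.1461
G1 X3.70 Y-1.53 E0.1705
G1 X4.00 Y0.00 E0.1948
G1 X3.70 Y1.53 E0.2191
G1 X2.83 Y2.83 E0.2435
G1 X1.53 Y3.70 E0.2679
G1 X0.00 Y4.00 E0.2922
G1 X-1.53 Y3.70 E0.3165
G1 X-2.83 Y2.83 E0.3409
G1 X-3.70 Y1.53 E0.3653
G1 X-4.00 Y0.00 E0.3896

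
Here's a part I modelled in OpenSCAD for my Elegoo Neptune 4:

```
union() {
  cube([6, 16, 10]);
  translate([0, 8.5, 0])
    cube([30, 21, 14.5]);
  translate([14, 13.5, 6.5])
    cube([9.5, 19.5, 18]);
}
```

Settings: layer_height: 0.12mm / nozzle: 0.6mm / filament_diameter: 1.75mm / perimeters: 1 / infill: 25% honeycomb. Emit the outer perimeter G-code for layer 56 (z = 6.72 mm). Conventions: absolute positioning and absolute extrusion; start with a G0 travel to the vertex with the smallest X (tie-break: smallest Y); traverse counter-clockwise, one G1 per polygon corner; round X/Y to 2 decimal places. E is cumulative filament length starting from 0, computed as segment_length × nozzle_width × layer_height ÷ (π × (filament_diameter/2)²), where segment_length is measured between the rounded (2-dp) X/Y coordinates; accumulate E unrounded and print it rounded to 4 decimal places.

At z = 6.72 mm: the cube (footprint 6×16) is included at this height; the cube at (0, 8.5) is present — its section is the full 30×21 rectangle; the cube at (14, 13.5) is present — its section is the full 9.5×19.5 rectangle; Merging all regions: the regions partially overlap (shared area 197.00 mm²), so overlapping operands fuse into one piece — 1 connected region. The outline is a single polygon with 10 vertices. Extrusion per mm of travel: 0.6 × 0.12 / (π × 0.875²) = 0.029934. Accumulating E over each segment gives final E = 3.7717.

G0 X0.00 Y0.00 Z6.72
G1 X6.00 Y0.00 E0.1796
G1 X6.00 Y8.50 E0.4340
G1 X30.00 Y8.50 E1.1525
G1 X30.00 Y29.50 E1.7811
G1 X23.50 Y29.50 E1.9757
G1 X23.50 Y33.00 E2.0804
G1 X14.00 Y33.00 E2.3648
G1 X14.00 Y29.50 E2.4696
G1 X0.00 Y29.50 E2.8886
G1 X0.00 Y0.00 E3.7717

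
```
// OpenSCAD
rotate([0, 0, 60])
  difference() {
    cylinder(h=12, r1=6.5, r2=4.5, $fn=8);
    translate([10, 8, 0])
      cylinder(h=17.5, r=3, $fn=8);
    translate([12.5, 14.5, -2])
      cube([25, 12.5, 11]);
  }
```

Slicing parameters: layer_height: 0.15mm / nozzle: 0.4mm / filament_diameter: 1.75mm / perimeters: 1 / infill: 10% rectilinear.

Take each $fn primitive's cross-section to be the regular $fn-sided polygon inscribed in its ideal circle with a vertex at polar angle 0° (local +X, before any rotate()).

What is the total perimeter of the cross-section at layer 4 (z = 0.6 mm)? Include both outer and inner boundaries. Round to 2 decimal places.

39.19 mm

At z = 0.6 mm: the cone (r1=6.5→r2=4.5) has section circumradius 6.400 here — a regular 8-gon (perimeter = 2·8·6.400·sin(180°/8) = 39.19 mm); the r=3 cylinder at (10, 8) gives a regular 8-gon of circumradius 3 (constant along its height) (perimeter = 2·8·3.000·sin(180°/8) = 18.37 mm); the 25×12.5 cube at (12.5, 14.5) contributes its full rectangle (perimeter 75.00 mm); After the difference (first − rest): starting from the cone, the r=3 cylinder at (10, 8) misses the remaining region (no effect); the 25×12.5 cube at (12.5, 14.5) misses the remaining region (no effect) — boundary = 39.19 mm; (whole slice rotated 60° about Z — lengths, areas and connectivity unchanged). Overall, the cross-section is a single solid region. Total boundary length (outer) = 39.19 mm.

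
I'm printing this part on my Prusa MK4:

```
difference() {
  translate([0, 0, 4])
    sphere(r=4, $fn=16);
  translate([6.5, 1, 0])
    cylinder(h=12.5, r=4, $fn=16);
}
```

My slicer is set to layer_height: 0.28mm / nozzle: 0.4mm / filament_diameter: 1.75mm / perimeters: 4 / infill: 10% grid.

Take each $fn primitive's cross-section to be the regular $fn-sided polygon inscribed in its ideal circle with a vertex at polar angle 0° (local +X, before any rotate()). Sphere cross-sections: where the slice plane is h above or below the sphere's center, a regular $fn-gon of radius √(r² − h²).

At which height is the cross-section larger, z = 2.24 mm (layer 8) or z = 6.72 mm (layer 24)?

Layer 8 (z = 2.24): the r=4 sphere contributes a regular 16-gon of circumradius √(4²−1.76²) = 3.592 (area = (16/2)·3.592²·sin(360°/16) = 39.50 mm²); the cylinder at (6.5, 1): section is a regular 16-gon, circumradius r=4 (area = (16/2)·4.000²·sin(360°/16) = 48.98 mm²); After the difference (first − rest): starting from the r=4 sphere (39.50 mm²), the r=4 cylinder at (6.5, 1) partially overlaps it — only the 2.21 mm² overlap (of its 48.98 mm²) is removed, clipping the outline — area = 37.30 mm². So its area = 37.30 mm². Layer 24 (z = 6.72): the r=4 sphere slices to a regular 16-gon of circumradius 2.933 (√(r²−h²) with h=2.72 from center) (area = (16/2)·2.933²·sin(360°/16) = 26.33 mm²); the r=4 cylinder at (6.5, 1) gives a regular 16-gon of circumradius 4 (constant along its height) (area = (16/2)·4.000²·sin(360°/16) = 48.98 mm²); Taking the first minus the rest: starting from the r=4 sphere (26.33 mm²), the r=4 cylinder at (6.5, 1) partially overlaps it — only the 0.35 mm² overlap (of its 48.98 mm²) is removed, clipping the outline — area = 25.99 mm². So its area = 25.99 mm². Layer 8 is larger (37.30 vs 25.99 mm²).

layer 8 (z = 2.24 mm)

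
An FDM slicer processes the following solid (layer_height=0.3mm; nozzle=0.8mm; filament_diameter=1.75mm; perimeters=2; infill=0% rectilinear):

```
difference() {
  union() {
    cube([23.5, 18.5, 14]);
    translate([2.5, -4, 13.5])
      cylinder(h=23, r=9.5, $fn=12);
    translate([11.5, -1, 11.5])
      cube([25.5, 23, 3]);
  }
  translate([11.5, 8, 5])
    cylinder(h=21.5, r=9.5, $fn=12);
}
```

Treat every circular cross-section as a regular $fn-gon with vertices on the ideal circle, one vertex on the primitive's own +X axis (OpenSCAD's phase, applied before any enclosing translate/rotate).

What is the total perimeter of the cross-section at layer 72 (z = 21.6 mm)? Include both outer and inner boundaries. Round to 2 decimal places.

59.01 mm

At z = 21.6 mm: the cube does not reach this height (z outside [0, 14]); the cylinder at (2.5, -4): section is a regular 12-gon, circumradius r=9.5 (perimeter = 2·12·9.500·sin(180°/12) = 59.01 mm); the cube at (11.5, -1) is not intersected at this z (z outside [11.5, 14.5]); Combining (union): only the r=9.5 cylinder at (2.5, -4) is present, so the union is just that shape — boundary = 59.01 mm; the cylinder at (11.5, 8): section is a regular 12-gon, circumradius r=9.5 (perimeter = 2·12·9.500·sin(180°/12) = 59.01 mm); Taking the first minus the rest: starting from that combined region, the r=9.5 cylinder at (11.5, 8) partially overlaps it — only the 26.56 mm² overlap (of its 270.75 mm²) is removed, clipping the outline — boundary = 59.01 mm. Overall, the cross-section is a single solid region. Total boundary length (outer) = 59.01 mm.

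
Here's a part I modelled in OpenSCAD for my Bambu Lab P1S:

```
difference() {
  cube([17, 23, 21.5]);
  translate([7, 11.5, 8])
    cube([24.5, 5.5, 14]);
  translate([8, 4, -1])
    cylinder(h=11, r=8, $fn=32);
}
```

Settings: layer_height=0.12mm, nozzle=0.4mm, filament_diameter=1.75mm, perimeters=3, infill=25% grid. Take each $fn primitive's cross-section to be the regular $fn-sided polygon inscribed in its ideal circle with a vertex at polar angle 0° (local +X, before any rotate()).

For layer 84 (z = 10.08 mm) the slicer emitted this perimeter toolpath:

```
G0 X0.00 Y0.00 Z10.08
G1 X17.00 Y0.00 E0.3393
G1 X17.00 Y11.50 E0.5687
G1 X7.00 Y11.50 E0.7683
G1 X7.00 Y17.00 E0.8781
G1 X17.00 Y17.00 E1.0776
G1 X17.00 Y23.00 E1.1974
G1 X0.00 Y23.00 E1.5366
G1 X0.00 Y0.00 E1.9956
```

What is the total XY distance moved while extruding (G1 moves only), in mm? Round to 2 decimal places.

100.00 mm

Sum the Euclidean lengths of each G1 segment: total = 100.00 mm.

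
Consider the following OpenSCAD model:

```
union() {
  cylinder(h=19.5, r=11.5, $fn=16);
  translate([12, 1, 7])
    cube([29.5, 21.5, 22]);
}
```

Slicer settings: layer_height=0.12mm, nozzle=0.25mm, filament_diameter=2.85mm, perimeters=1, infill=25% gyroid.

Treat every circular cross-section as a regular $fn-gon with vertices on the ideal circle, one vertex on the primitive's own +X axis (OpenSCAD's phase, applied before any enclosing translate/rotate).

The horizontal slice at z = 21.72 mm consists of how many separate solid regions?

1

At z = 21.72 mm: the cylinder is absent (z outside [0, 19.5]); the cube at (12, 1) (footprint 29.5×21.5) is included at this height; Merging all regions: only the 29.5×21.5 cube at (12, 1) is present, so the union is just that shape — 1 connected region. The result has 1 disconnected region.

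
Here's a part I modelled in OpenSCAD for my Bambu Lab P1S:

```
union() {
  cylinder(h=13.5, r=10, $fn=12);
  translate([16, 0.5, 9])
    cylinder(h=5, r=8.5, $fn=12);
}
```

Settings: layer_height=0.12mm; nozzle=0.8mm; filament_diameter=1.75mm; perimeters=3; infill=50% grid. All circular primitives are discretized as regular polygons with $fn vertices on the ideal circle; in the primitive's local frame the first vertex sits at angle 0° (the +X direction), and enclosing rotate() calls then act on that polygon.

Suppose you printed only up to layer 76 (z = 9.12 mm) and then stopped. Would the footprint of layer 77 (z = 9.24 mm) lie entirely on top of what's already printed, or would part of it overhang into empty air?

entirely on top

Compare the two slices. At z = 9.12: the r=10 cylinder gives a regular 12-gon of circumradius 10 (constant along its height) (area = (12/2)·10.000²·sin(360°/12) = 300.00 mm²); the r=8.5 cylinder at (16, 0.5) gives a regular 12-gon of circumradius 8.5 (constant along its height) (area = (12/2)·8.500²·sin(360°/12) = 216.75 mm²); Combining (union): the regions partially overlap — summed areas 516.75 mm² minus the doubly-counted overlap 11.56 mm² gives 505.19 mm² — area = 505.19 mm². At z = 9.24: the cylinder: section is a regular 12-gon, circumradius r=10 (area = (12/2)·10.000²·sin(360°/12) = 300.00 mm²); the r=8.5 cylinder at (16, 0.5) contributes a regular 12-gon of circumradius 8.5 (area = (12/2)·8.500²·sin(360°/12) = 216.75 mm²); Combining (union): the regions partially overlap — summed areas 516.75 mm² minus the doubly-counted overlap 11.56 mm² gives 505.19 mm² — area = 505.19 mm². Checking containment: the cross-section at z = 9.24 is a subset of the cross-section at z = 9.12.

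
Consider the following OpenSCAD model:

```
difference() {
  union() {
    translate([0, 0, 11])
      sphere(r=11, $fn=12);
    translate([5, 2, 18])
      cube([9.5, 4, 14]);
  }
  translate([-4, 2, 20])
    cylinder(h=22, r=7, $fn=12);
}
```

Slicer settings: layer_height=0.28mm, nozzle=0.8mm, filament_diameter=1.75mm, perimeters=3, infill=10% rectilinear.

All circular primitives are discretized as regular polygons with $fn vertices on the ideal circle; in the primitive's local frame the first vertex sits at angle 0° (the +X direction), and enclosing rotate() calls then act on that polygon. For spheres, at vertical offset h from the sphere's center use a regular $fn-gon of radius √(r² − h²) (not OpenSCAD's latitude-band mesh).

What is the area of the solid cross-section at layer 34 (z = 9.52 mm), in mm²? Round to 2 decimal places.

356.43 mm²

At z = 9.52 mm: the r=11 sphere contributes a regular 12-gon of circumradius √(11²−1.48²) = 10.900 (area = (12/2)·10.900²·sin(360°/12) = 356.43 mm²); the cube at (5, 2) is not intersected at this z (z outside [18, 32]); Combining (union): only the r=11 sphere is present, so the union is just that shape — area = 356.43 mm²; the cylinder at (-4, 2) is not intersected at this z (z outside [20, 42]); Subtracting the remaining from the first: none of the subtracted shapes is present at this height, so the result so far is unchanged — area = 356.43 mm². Overall, the cross-section is a single solid region. Net area = 356.43 mm².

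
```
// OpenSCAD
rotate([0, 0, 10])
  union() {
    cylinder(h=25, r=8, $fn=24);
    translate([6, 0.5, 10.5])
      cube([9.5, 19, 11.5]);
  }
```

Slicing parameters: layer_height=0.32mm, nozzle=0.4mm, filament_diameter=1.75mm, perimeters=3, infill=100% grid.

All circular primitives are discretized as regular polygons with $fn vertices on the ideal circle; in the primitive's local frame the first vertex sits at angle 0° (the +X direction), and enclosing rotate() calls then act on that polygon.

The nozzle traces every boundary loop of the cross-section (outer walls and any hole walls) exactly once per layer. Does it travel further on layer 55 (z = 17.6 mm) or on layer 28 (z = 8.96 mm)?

layer 55 (z = 17.6 mm)

Layer 55 (z = 17.6): the r=8 cylinder contributes a regular 24-gon of circumradius 8 (perimeter = 2·24·8.000·sin(180°/24) = 50.12 mm); the 9.5×19 cube at (6, 0.5) contributes its full rectangle (perimeter 57.00 mm); Merging all regions: the regions partially overlap (shared area 6.00 mm²), so the edge portions inside another operand are dropped and the merged outline is re-measured after clipping — boundary = 95.28 mm; (whole slice rotated 10° about Z — lengths, areas and connectivity unchanged). So its perimeter = 95.28 mm. Layer 28 (z = 8.96): the r=8 cylinder gives a regular 24-gon of circumradius 8 (constant along its height) (perimeter = 2·24·8.000·sin(180°/24) = 50.12 mm); the cube at (6, 0.5) does not reach this height (z outside [10.5, 22]); Taking the union: only the r=8 cylinder is present, so the union is just that shape — boundary = 50.12 mm; (whole slice rotated 10° about Z — lengths, areas and connectivity unchanged). So its perimeter = 50.12 mm. Layer 55 is larger (95.28 vs 50.12 mm).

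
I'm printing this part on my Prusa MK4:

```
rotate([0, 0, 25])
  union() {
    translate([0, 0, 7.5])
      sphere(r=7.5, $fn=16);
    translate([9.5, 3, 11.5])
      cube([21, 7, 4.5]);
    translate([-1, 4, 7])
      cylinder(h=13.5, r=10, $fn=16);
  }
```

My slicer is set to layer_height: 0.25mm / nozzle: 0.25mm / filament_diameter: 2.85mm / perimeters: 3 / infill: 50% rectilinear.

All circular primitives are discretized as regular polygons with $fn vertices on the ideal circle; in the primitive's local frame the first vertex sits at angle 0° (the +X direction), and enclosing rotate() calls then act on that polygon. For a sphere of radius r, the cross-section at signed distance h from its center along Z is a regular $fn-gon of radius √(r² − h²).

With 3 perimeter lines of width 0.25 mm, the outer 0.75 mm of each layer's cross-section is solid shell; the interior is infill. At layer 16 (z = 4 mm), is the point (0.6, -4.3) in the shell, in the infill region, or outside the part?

At z = 4 mm: the sphere: section is a regular 16-gon, circumradius = √(r²−h²) = √(7.5²−3.5²) = 6.633; the cube at (9.5, 3) does not reach this height (z outside [11.5, 16]); the cylinder at (-1, 4) is not intersected at this z (z outside [7, 20.5]); Combining (union): only the r=7.5 sphere is present, so the union is just that shape — 1 connected region; (whole slice rotated 25° about Z — lengths, areas and connectivity unchanged). Overall, the cross-section is a single solid region. Undo the 25° rotation: the query point maps to (-1.273, -4.151) in the un-rotated model frame. The nearest boundary edge runs (-2.54, -6.13)→(-0.00, -6.63); distance from the point to it = 2.19 mm. The point is inside the cross-section and 2.19 mm from the nearest boundary — more than the 0.75 mm shell width (3 × 0.25), so it's in the infill interior.

infill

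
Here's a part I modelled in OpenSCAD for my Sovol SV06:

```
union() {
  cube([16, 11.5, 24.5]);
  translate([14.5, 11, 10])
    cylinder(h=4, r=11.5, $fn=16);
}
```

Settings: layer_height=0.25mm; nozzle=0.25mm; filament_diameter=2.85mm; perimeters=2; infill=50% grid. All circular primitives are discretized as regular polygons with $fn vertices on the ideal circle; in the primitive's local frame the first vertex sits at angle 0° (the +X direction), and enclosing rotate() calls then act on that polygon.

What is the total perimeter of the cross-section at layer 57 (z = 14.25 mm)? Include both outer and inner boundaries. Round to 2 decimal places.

55.00 mm

At z = 14.25 mm: the cube (footprint 16×11.5) is included at this height (perimeter 55.00 mm); the cylinder at (14.5, 11) is not intersected at this z (z outside [10, 14]); Merging all regions: only the 16×11.5 cube is present, so the union is just that shape — boundary = 55.00 mm. Overall, the cross-section is a single solid region. Total boundary length (outer) = 55.00 mm.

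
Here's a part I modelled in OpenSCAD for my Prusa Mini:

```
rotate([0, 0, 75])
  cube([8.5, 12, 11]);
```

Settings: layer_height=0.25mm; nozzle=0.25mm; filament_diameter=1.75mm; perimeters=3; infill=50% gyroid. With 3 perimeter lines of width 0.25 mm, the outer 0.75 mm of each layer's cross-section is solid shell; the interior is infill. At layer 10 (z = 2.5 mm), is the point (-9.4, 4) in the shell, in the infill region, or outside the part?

At z = 2.5 mm: the cube is present — its section is the full 8.5×12 rectangle; (rotated 75° about Z; rotation is an isometry so areas/perimeters/island counts are preserved). Overall, the cross-section is a single solid region. Undo the 75° rotation: the query point maps to (1.431, 10.115) in the un-rotated model frame. The nearest boundary edge runs (0.00, 12.00)→(0.00, 0.00); distance from the point to it = 1.43 mm. The point is inside the cross-section and 1.43 mm from the nearest boundary — more than the 0.75 mm shell width (3 × 0.25), so it's in the infill interior.

infill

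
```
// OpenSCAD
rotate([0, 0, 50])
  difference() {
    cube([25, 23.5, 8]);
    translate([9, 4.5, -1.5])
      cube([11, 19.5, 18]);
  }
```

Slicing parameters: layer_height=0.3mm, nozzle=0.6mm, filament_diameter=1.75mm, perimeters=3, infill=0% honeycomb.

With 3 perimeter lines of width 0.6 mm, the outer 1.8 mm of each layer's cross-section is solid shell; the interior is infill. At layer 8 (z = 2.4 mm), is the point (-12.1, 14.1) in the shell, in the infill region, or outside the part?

At z = 2.4 mm: the cube is present — its section is the full 25×23.5 rectangle; the cube at (9, 4.5) (footprint 11×19.5) is included at this height; Taking the first minus the rest: starting from the 25×23.5 cube, the 11×19.5 cube at (9, 4.5) partially overlaps it — only the 209.00 mm² overlap (of its 214.50 mm²) is removed, clipping the outline — 1 connected region; (whole slice rotated 50° about Z — lengths, areas and connectivity unchanged). Overall, the cross-section is a single solid region. Undo the 50° rotation: the query point maps to (3.023, 18.332) in the un-rotated model frame. The nearest boundary edge runs (0.00, 0.00)→(0.00, 23.50); distance from the point to it = 3.02 mm. The point is inside the cross-section and 3.02 mm from the nearest boundary — more than the 1.8 mm shell width (3 × 0.6), so it's in the infill interior.

infill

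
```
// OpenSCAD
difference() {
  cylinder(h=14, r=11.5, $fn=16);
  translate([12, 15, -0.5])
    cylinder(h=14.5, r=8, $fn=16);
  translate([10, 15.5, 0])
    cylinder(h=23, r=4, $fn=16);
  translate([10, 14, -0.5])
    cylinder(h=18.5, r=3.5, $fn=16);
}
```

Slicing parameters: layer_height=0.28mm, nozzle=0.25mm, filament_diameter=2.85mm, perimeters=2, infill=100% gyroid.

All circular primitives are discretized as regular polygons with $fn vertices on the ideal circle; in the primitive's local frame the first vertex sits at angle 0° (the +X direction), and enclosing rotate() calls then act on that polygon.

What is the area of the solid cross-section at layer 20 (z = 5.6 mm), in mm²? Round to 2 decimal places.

404.88 mm²

At z = 5.6 mm: the r=11.5 cylinder gives a regular 16-gon of circumradius 11.5 (constant along its height) (area = (16/2)·11.500²·sin(360°/16) = 404.88 mm²); the cylinder at (12, 15): section is a regular 16-gon, circumradius r=8 (area = (16/2)·8.000²·sin(360°/16) = 195.93 mm²); the r=4 cylinder at (10, 15.5) gives a regular 16-gon of circumradius 4 (constant along its height) (area = (16/2)·4.000²·sin(360°/16) = 48.98 mm²); the r=3.5 cylinder at (10, 14) gives a regular 16-gon of circumradius 3.5 (constant along its height) (area = (16/2)·3.500²·sin(360°/16) = 37.50 mm²); Subtracting the remaining from the first: starting from the r=11.5 cylinder (404.88 mm²), the r=8 cylinder at (12, 15) misses the remaining region (no effect); the r=4 cylinder at (10, 15.5) misses the remaining region (no effect); the r=3.5 cylinder at (10, 14) misses the remaining region (no effect) — area = 404.88 mm². Overall, the cross-section is a single solid region. Net area = 404.88 mm².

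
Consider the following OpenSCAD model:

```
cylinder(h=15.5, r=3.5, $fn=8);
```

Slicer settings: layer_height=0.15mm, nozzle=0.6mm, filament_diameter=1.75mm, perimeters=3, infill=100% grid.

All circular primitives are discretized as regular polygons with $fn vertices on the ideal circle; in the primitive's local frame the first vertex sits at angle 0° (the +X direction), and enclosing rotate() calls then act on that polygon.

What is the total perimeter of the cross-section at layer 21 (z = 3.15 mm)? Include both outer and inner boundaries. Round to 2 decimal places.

At z = 3.15 mm: the cylinder: section is a regular 8-gon, circumradius r=3.5 (perimeter = 2·8·3.500·sin(180°/8) = 21.43 mm). Overall, the cross-section is a single solid region. Total boundary length (outer) = 21.43 mm.

21.43 mm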